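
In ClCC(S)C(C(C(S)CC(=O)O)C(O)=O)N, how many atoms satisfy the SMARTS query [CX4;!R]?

The query [CX4;!R] means: aliphatic carbon with four total connections, not in a ring.
Check the 16 heavy atoms by environment: 6× C (X4, acyclic) → match; 2× S (X2, acyclic) → no; 1× Cl (X1, acyclic) → no; 1× N (X3, acyclic) → no; 2× C (X3, acyclic) → no; 2× O (X1, acyclic) → no; 2× O (X2, acyclic) → no.
That gives 6 matching atoms.

6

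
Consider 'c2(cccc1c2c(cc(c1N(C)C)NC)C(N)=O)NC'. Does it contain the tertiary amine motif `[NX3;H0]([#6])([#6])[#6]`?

The pattern [NX3;H0]([#6])([#6])[#6] describes a trivalent nitrogen with no H, bonded to three carbons — a tertiary amine.
The molecule carries a dimethylamino group (-N(CH3)2), whose atoms satisfy every constraint of the query, so the pattern matches.

Yes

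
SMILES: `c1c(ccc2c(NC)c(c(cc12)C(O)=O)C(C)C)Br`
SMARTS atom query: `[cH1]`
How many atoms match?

4

The query [cH1] means: aromatic carbon bearing exactly one hydrogen.
Check the 19 heavy atoms by environment: 6× c (aromatic, H0) → no; 4× c (aromatic, H1) → match; 1× C (H1) → no; 3× C (H3) → no; 1× N (H1) → no; 1× C (H0) → no; 1× O (H0) → no; 1× O (H1) → no; 1× Br (H0) → no.
That gives 4 matching atoms.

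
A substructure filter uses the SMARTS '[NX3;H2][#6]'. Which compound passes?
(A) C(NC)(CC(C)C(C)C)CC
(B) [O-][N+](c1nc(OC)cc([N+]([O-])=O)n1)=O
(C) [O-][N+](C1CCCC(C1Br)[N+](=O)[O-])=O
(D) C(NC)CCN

D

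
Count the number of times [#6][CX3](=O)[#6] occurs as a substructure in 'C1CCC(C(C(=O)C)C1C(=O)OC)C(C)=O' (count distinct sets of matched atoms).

2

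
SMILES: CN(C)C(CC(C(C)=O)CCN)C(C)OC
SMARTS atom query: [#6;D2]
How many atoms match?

3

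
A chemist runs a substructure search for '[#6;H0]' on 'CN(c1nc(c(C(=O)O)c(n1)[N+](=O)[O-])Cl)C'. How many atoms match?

5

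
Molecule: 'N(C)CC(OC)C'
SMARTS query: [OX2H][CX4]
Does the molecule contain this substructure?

No

The pattern [OX2H][CX4] describes a hydroxyl oxygen bound to an sp3 (X4) carbon — an aliphatic alcohol.
The closest candidate here is a methoxy ether (-OCH3), but the oxygen has H0 (ether), not H1. No other fragment satisfies the full query, so there is no match.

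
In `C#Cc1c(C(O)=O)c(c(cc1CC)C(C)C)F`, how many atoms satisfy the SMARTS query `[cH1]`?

1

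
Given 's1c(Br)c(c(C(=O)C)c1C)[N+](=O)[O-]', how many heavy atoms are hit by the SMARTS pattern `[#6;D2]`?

0

Check the 13 heavy atoms by environment: 1× s (aromatic, D2) → no; 4× c (aromatic, D3) → no; 1× C (D3) → no; 2× O (D1) → no; 2× C (D1) → no; 1× Br (D1) → no; 1× N (charge +1, D3) → no; 1× O (charge -1, D1) → no.
No environment satisfies the query, so 0 matching atoms.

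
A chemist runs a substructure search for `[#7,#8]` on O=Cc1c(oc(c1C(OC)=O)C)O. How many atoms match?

5

The query [#7,#8] means: nitrogen or oxygen (comma = OR).
Check the 13 heavy atoms by environment: 1× o (aromatic) → match; 4× c (aromatic) → no; 4× O → match; 4× C → no.
Summing the matching environments: 1 + 4 = 5 matching atoms.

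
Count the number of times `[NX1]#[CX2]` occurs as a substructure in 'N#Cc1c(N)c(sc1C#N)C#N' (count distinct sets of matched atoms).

3

[NX1]#[CX2] is the SMARTS for a nitrile: a nitrogen triple-bonded to a two-connected carbon.
The molecule carries 3 separate instances of a nitrile (-C#N) meeting every constraint; each maps to a distinct set of atoms, giving 3 matches.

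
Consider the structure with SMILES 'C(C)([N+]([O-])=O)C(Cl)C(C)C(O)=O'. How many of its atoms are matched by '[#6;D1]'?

2

The query [#6;D1] means: carbon bonded to exactly one heavy atom.
Check the 12 heavy atoms by environment: 2× C (D1) → match; 4× C (D3) → no; 3× O (D1) → no; 1× N (charge +1, D3) → no; 1× O (charge -1, D1) → no; 1× Cl (D1) → no.
That gives 2 matching atoms.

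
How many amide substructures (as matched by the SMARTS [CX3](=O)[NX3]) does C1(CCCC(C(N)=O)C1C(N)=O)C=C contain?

2

[CX3](=O)[NX3] is the SMARTS for an amide: a carbonyl carbon bonded to a trivalent nitrogen.
The molecule carries 2 separate instances of a primary amide (-C(=O)NH2) meeting every constraint; each maps to a distinct set of atoms, giving 2 matches.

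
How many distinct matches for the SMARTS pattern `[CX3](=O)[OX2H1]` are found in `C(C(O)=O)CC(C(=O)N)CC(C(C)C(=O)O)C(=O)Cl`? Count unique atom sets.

2

[CX3](=O)[OX2H1] is the SMARTS for a carboxylic acid: an sp2 carbon double-bonded to O and single-bonded to an -OH oxygen.
The molecule carries 2 separate instances of a carboxylic acid group (-C(=O)OH) meeting every constraint; each maps to a distinct set of atoms, giving 2 matches.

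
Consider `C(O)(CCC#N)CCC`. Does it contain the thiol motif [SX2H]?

No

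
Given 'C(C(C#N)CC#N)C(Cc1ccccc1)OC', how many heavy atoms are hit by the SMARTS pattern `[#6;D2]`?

The query [#6;D2] means: any carbon bonded to exactly two heavy atoms.
Check the 17 heavy atoms by environment: 5× C (D2) → match; 2× C (D3) → no; 2× N (D1) → no; 1× c (aromatic, D3) → no; 5× c (aromatic, D2) → match; 1× O (D2) → no; 1× C (D1) → no.
Summing the matching environments: 5 + 5 = 10 matching atoms.

10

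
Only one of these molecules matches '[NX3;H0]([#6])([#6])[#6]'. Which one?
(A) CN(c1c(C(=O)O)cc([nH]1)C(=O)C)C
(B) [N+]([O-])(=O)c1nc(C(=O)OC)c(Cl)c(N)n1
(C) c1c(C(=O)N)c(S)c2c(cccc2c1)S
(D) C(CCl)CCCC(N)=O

[NX3;H0]([#6])([#6])[#6] describes a trivalent nitrogen with no H, bonded to three carbons (a tertiary amine).
(A) contains a dimethylamino group (-N(CH3)2), which satisfies every atom and bond constraint.
(B) has a primary amino group (-NH2) but the nitrogen has H2, not H0 with three carbons.
(C) has a primary amide (-C(=O)NH2) but the amide nitrogen has H2 and only one carbon neighbour.
(D) has a primary amide (-C(=O)NH2) but the amide nitrogen has H2 and only one carbon neighbour.
So the answer is (A).

A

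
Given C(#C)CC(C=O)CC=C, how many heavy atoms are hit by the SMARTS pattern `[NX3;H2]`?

0

The query [NX3;H2] means: aliphatic N with 3 total connections, two of them H — an -NH2 nitrogen (amine or amide).
Check the 9 heavy atoms by environment: 2× C (H2, X4) → no; 1× C (H1, X4) → no; 2× C (H1, X3) → no; 1× O (H0, X1) → no; 1× C (H2, X3) → no; 1× C (H0, X2) → no; 1× C (H1, X2) → no.
No environment satisfies the query, so 0 matching atoms.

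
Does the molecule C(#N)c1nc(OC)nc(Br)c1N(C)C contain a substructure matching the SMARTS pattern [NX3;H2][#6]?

No

The pattern [NX3;H2][#6] describes a trivalent nitrogen with two H attached to carbon — a primary amine.
The closest candidate here is a dimethylamino group (-N(CH3)2), but the nitrogen has H0, not H2. No other fragment satisfies the full query, so there is no match.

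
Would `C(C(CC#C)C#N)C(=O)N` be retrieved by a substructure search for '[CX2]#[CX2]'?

Yes

The pattern [CX2]#[CX2] describes a carbon-carbon triple bond — an alkyne.
The molecule carries an ethynyl group (-C#CH), whose atoms satisfy every constraint of the query, so the pattern matches.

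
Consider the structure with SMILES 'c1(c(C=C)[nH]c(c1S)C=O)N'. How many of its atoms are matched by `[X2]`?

The query [X2] means: any atom with exactly two total connections (bonds + H).
Check the 11 heavy atoms by environment: 1× n (aromatic, X3) → no; 4× c (aromatic, X3) → no; 1× S (X2) → match; 1× N (X3) → no; 3× C (X3) → no; 1× O (X1) → no.
That gives 1 matching atom.

1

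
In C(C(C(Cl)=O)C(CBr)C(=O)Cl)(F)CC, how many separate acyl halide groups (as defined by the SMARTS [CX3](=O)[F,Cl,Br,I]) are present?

2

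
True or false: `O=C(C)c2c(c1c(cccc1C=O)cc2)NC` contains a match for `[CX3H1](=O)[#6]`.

True

The pattern [CX3H1](=O)[#6] describes an sp2 carbon with one H, double-bonded to O and single-bonded to carbon — an aldehyde.
The molecule carries an aldehyde (-CHO), whose atoms satisfy every constraint of the query, so the pattern matches.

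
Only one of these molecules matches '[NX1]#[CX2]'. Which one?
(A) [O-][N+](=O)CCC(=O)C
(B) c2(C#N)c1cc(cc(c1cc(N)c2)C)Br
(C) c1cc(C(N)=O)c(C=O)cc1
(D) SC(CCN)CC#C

B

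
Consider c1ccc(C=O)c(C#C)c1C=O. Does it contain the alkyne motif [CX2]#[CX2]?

The pattern [CX2]#[CX2] describes a carbon-carbon triple bond — an alkyne.
The molecule carries an ethynyl group (-C#CH), whose atoms satisfy every constraint of the query, so the pattern matches.

Yes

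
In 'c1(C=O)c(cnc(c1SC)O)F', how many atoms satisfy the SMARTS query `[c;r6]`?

5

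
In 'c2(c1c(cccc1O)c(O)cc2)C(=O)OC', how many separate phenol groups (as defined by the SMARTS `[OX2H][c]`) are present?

2

[OX2H][c] is the SMARTS for a phenol: a hydroxyl oxygen attached to an aromatic carbon.
The molecule carries 2 separate instances of a hydroxyl group (-OH) meeting every constraint; each maps to a distinct set of atoms, giving 2 matches.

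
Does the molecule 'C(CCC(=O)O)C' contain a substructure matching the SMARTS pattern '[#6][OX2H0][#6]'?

No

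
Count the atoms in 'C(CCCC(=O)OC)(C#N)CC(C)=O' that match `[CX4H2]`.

The query [CX4H2] means: sp3 carbon (X4) with exactly two hydrogens.
Check the 14 heavy atoms by environment: 4× C (H2, X4) → match; 1× C (H1, X4) → no; 1× C (H0, X2) → no; 1× N (H0, X1) → no; 2× C (H0, X3) → no; 2× O (H0, X1) → no; 1× O (H0, X2) → no; 2× C (H3, X4) → no.
That gives 4 matching atoms.

4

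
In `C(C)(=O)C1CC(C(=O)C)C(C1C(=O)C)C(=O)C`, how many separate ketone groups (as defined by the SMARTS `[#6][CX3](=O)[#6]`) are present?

4

[#6][CX3](=O)[#6] is the SMARTS for a ketone: a carbonyl carbon (no H) flanked by two carbons.
The molecule carries 4 separate instances of an acetyl/ketone group (-C(=O)CH3) meeting every constraint; each maps to a distinct set of atoms, giving 4 matches.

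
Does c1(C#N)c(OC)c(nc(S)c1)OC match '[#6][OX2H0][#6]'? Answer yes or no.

Yes

The pattern [#6][OX2H0][#6] describes an aliphatic oxygen bridging two carbons with no H on the oxygen — an ether.
The molecule carries a methoxy ether (-OCH3), whose atoms satisfy every constraint of the query, so the pattern matches.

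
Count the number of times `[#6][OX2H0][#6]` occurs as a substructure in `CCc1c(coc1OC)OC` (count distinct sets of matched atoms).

2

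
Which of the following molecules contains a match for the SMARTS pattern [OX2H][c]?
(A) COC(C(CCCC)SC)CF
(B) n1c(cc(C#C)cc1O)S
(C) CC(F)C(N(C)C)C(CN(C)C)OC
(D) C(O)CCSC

B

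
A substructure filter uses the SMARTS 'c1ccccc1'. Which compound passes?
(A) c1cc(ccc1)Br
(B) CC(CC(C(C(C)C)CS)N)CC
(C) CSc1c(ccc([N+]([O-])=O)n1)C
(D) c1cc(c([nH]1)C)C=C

c1ccccc1 describes six aromatic carbons in a ring (a benzene ring).
(A) contains the required atom environment, so the pattern matches.
(B) has a methyl group (-CH3) but no six-membered all-carbon aromatic ring is present.
(C) has a methyl group (-CH3) but no six-membered all-carbon aromatic ring is present.
(D) has a methyl group (-CH3) but no six-membered all-carbon aromatic ring is present.
So the answer is (A).

A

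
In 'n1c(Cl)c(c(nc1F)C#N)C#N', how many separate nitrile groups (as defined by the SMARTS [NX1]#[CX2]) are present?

[NX1]#[CX2] is the SMARTS for a nitrile: a nitrogen triple-bonded to a two-connected carbon.
The molecule carries 2 separate instances of a nitrile (-C#N) meeting every constraint; each maps to a distinct set of atoms, giving 2 matches.

2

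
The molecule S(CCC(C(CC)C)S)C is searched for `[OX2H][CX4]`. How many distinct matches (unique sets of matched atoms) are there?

0

[OX2H][CX4] is the SMARTS for an aliphatic alcohol: a hydroxyl oxygen bound to an sp3 (X4) carbon.
No fragment in the molecule satisfies every constraint, giving 0 matches.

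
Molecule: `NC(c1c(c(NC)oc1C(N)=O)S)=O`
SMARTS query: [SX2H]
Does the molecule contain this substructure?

Yes

The pattern [SX2H] describes an aliphatic sulfur with two connections, one being H — a thiol.
The molecule carries a thiol (-SH), whose atoms satisfy every constraint of the query, so the pattern matches.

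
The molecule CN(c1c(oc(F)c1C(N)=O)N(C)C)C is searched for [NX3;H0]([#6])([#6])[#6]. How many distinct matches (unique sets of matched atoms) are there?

[NX3;H0]([#6])([#6])[#6] is the SMARTS for a tertiary amine: a trivalent nitrogen with no H, bonded to three carbons.
The molecule carries 2 separate instances of a dimethylamino group (-N(CH3)2) meeting every constraint; each maps to a distinct set of atoms, giving 2 matches.

2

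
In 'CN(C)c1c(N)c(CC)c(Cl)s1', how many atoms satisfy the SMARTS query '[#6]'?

Check the 12 heavy atoms by environment: 1× s (aromatic) → no; 4× c (aromatic) → match; 4× C → match; 2× N → no; 1× Cl → no.
Summing the matching environments: 4 + 4 = 8 matching atoms.

8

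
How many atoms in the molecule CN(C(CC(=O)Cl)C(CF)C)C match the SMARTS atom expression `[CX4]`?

7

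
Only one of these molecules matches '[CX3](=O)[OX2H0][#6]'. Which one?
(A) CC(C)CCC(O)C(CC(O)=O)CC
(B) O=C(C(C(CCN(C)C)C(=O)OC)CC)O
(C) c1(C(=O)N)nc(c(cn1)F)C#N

[CX3](=O)[OX2H0][#6] describes a carbonyl carbon bonded to an oxygen that is itself bonded to carbon (no H on that O) (an ester).
(A) has a carboxylic acid group (-C(=O)OH) but the singly-bonded O carries H (OX2H1, not H0).
(B) contains a methyl-ester group (-C(=O)OCH3), which satisfies every atom and bond constraint.
(C) has a primary amide (-C(=O)NH2) but the carbonyl is bonded to N, not to an O-C linkage.
So the answer is (B).

B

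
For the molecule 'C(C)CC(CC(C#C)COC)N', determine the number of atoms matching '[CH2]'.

4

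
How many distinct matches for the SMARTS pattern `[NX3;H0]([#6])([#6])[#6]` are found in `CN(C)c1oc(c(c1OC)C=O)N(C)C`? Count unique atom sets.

2

[NX3;H0]([#6])([#6])[#6] is the SMARTS for a tertiary amine: a trivalent nitrogen with no H, bonded to three carbons.
The molecule carries 2 separate instances of a dimethylamino group (-N(CH3)2) meeting every constraint; each maps to a distinct set of atoms, giving 2 matches.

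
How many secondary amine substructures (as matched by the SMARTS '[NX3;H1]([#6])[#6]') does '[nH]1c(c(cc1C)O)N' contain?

0

[NX3;H1]([#6])[#6] is the SMARTS for a secondary amine: a trivalent nitrogen with one H, bonded to two carbons.
The molecule has a primary amino group (-NH2), but the nitrogen has H2 and only one carbon neighbour; nothing else fits, so there are 0 matches.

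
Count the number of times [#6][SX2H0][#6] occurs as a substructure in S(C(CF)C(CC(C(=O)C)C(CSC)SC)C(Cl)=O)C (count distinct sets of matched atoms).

[#6][SX2H0][#6] is the SMARTS for a thioether: an aliphatic sulfur bridging two carbons with no H on the sulfur.
The molecule carries 3 separate instances of a methylthio ether (-SCH3) meeting every constraint; each maps to a distinct set of atoms, giving 3 matches.

3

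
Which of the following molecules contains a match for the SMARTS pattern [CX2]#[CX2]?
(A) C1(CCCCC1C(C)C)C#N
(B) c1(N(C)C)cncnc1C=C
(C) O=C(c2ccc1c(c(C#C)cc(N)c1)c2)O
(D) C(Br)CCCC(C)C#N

C

[CX2]#[CX2] describes a carbon-carbon triple bond (an alkyne).
(A) has a nitrile (-C#N) but the triple bond is C#N, not C#C.
(B) has a vinyl group (-CH=CH2) but the C=C is a double bond; both carbons are CX3, not CX2.
(C) contains an ethynyl group (-C#CH), which satisfies every atom and bond constraint.
(D) has a nitrile (-C#N) but the triple bond is C#N, not C#C.
So the answer is (C).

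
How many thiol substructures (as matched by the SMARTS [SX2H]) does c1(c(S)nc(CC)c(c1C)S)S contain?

[SX2H] is the SMARTS for a thiol: an aliphatic sulfur with two connections, one being H.
The molecule carries 3 separate instances of a thiol (-SH) meeting every constraint; each maps to a distinct set of atoms, giving 3 matches.

3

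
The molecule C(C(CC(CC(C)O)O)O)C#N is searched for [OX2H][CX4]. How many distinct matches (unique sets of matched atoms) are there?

3

[OX2H][CX4] is the SMARTS for an aliphatic alcohol: a hydroxyl oxygen bound to an sp3 (X4) carbon.
The molecule carries 3 separate instances of a hydroxyl group (-OH) meeting every constraint; each maps to a distinct set of atoms, giving 3 matches.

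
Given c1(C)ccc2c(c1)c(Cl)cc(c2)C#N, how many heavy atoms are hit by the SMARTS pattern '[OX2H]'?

0

The query [OX2H] means: aliphatic oxygen with two connections, one of which is H — an -OH oxygen.
Check the 14 heavy atoms by environment: 5× c (aromatic, H0, X3) → no; 5× c (aromatic, H1, X3) → no; 1× C (H3, X4) → no; 1× Cl (H0, X1) → no; 1× C (H0, X2) → no; 1× N (H0, X1) → no.
No environment satisfies the query, so 0 matching atoms.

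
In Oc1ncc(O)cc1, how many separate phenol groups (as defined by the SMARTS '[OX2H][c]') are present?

2

[OX2H][c] is the SMARTS for a phenol: a hydroxyl oxygen attached to an aromatic carbon.
The molecule carries 2 separate instances of a hydroxyl group (-OH) meeting every constraint; each maps to a distinct set of atoms, giving 2 matches.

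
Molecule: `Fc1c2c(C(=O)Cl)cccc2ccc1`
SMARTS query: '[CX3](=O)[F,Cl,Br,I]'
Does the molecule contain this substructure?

Yes

The pattern [CX3](=O)[F,Cl,Br,I] describes a carbonyl carbon bonded to a halogen — an acyl halide.
The molecule carries an acyl chloride (-C(=O)Cl), whose atoms satisfy every constraint of the query, so the pattern matches.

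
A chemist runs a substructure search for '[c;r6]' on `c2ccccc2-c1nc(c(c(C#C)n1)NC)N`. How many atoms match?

Check the 17 heavy atoms by environment: 2× n (aromatic, in 6-ring) → no; 10× c (aromatic, in 6-ring) → match; 2× N (acyclic) → no; 3× C (acyclic) → no.
That gives 10 matching atoms.

10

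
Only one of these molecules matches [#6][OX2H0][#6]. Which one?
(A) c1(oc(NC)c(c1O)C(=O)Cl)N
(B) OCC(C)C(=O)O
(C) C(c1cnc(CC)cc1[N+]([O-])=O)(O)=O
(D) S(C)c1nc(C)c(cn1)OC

[#6][OX2H0][#6] describes an aliphatic oxygen bridging two carbons with no H on the oxygen (an ether).
(A) has a hydroxyl group (-OH) but the oxygen has H1, not H0 bridging two carbons.
(B) has a carboxylic acid group (-C(=O)OH) but the -OH oxygen has H1; the =O is OX1, not OX2.
(C) has a carboxylic acid group (-C(=O)OH) but the -OH oxygen has H1; the =O is OX1, not OX2.
(D) contains a methoxy ether (-OCH3), which satisfies every atom and bond constraint.
So the answer is (D).

D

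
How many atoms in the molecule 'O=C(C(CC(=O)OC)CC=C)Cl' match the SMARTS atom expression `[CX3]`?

The query [CX3] means: C with X3: aliphatic carbon with exactly 3 total connections.
Check the 12 heavy atoms by environment: 4× C (X4) → no; 4× C (X3) → match; 2× O (X1) → no; 1× O (X2) → no; 1× Cl (X1) → no.
That gives 4 matching atoms.

4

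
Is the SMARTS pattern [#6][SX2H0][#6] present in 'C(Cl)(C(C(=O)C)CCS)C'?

The pattern [#6][SX2H0][#6] describes an aliphatic sulfur bridging two carbons with no H on the sulfur — a thioether.
The closest candidate here is a thiol (-SH), but the sulfur has H1, not H0 bridging two carbons. No other fragment satisfies the full query, so there is no match.

No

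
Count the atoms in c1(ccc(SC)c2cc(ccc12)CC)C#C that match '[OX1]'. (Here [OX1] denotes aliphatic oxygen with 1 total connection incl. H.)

The query [OX1] means: aliphatic oxygen with one total connection — typically a carbonyl =O or an oxide.
Check the 16 heavy atoms by environment: 10× c (aromatic, X3) → no; 2× C (X2) → no; 3× C (X4) → no; 1× S (X2) → no.
No environment satisfies the query, so 0 matching atoms.

0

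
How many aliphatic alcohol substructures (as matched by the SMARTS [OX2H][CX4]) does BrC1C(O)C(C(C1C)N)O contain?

2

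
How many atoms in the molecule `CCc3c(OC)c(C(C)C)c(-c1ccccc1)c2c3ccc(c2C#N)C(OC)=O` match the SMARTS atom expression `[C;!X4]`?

2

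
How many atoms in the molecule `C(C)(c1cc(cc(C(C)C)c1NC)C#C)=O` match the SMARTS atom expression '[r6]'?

The query [r6] means: r6 matches atoms in a six-membered ring.
Check the 16 heavy atoms by environment: 6× c (aromatic, in 6-ring) → match; 8× C (acyclic) → no; 1× O (acyclic) → no; 1× N (acyclic) → no.
That gives 6 matching atoms.

6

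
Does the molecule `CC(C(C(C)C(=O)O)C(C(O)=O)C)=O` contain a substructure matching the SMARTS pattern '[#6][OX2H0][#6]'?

No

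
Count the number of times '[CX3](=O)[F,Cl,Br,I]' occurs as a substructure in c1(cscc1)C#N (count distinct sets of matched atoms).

[CX3](=O)[F,Cl,Br,I] is the SMARTS for an acyl halide: a carbonyl carbon bonded to a halogen.
No fragment in the molecule satisfies every constraint, giving 0 matches.

0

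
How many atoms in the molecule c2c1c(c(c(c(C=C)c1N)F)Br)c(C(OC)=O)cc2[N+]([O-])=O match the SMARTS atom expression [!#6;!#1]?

8

Check the 22 heavy atoms by environment: 10× c (aromatic) → no; 1× Br → match; 4× C → no; 1× F → match; 1× N → match; 1× N (charge +1) → match; 1× O (charge -1) → match; 3× O → match.
Summing the matching environments: 1 + 1 + 1 + 1 + 1 + 3 = 8 matching atoms.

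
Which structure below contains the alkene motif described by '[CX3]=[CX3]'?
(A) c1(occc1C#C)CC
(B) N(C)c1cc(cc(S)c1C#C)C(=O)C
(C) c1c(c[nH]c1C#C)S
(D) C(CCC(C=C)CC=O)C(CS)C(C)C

D

[CX3]=[CX3] describes a non-aromatic C=C double bond between two sp2 carbons (an alkene).
(A) has an ethynyl group (-C#CH) but the C-C bond is a triple bond, not a double bond.
(B) has an ethynyl group (-C#CH) but the C-C bond is a triple bond, not a double bond.
(C) has an ethynyl group (-C#CH) but the C-C bond is a triple bond, not a double bond.
(D) contains a vinyl group (-CH=CH2), which satisfies every atom and bond constraint.
So the answer is (D).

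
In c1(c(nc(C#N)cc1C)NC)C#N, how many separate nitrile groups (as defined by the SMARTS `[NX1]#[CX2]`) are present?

[NX1]#[CX2] is the SMARTS for a nitrile: a nitrogen triple-bonded to a two-connected carbon.
The molecule carries 2 separate instances of a nitrile (-C#N) meeting every constraint; each maps to a distinct set of atoms, giving 2 matches.

2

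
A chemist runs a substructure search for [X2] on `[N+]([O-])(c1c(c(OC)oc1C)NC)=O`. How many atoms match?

2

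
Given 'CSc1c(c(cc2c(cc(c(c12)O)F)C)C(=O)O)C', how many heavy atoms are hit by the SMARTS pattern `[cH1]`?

The query [cH1] means: aromatic carbon bearing exactly one hydrogen.
Check the 19 heavy atoms by environment: 8× c (aromatic, H0) → no; 2× c (aromatic, H1) → match; 2× O (H1) → no; 1× F (H0) → no; 1× C (H0) → no; 1× O (H0) → no; 3× C (H3) → no; 1× S (H0) → no.
That gives 2 matching atoms.

2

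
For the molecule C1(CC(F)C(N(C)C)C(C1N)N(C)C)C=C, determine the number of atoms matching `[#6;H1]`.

6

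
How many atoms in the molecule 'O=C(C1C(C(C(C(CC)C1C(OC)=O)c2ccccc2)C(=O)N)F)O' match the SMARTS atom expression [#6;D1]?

The query [#6;D1] means: carbon bonded to exactly one heavy atom.
Check the 25 heavy atoms by environment: 9× C (D3) → no; 1× C (D2) → no; 2× C (D1) → match; 1× c (aromatic, D3) → no; 5× c (aromatic, D2) → no; 4× O (D1) → no; 1× F (D1) → no; 1× N (D1) → no; 1× O (D2) → no.
That gives 2 matching atoms.

2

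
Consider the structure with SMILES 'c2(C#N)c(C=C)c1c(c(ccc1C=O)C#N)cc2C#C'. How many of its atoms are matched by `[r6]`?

The query [r6] means: r6 matches atoms in a six-membered ring.
Check the 20 heavy atoms by environment: 10× c (aromatic, in 6-ring) → match; 7× C (acyclic) → no; 2× N (acyclic) → no; 1× O (acyclic) → no.
That gives 10 matching atoms.

10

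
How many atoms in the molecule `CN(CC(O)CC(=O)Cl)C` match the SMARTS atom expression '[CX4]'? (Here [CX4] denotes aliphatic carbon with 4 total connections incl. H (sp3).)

5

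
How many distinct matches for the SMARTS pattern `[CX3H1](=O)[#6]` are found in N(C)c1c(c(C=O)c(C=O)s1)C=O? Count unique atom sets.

3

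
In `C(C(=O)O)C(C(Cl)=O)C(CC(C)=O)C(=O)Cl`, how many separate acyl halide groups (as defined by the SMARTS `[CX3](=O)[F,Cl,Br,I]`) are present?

2

[CX3](=O)[F,Cl,Br,I] is the SMARTS for an acyl halide: a carbonyl carbon bonded to a halogen.
The molecule carries 2 separate instances of an acyl chloride (-C(=O)Cl) meeting every constraint; each maps to a distinct set of atoms, giving 2 matches.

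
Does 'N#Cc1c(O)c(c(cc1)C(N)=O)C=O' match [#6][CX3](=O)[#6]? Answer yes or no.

No

The pattern [#6][CX3](=O)[#6] describes a carbonyl carbon (no H) flanked by two carbons — a ketone.
The closest candidate here is a primary amide (-C(=O)NH2), but one neighbour of the carbonyl carbon is N, not C. No other fragment satisfies the full query, so there is no match.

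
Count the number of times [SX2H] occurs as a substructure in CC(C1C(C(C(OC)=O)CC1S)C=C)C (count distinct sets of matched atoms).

[SX2H] is the SMARTS for a thiol: an aliphatic sulfur with two connections, one being H.
Exactly one fragment in the molecule meets all constraints, giving 1 match.

1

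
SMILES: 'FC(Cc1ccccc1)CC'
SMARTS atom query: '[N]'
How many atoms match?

0

Check the 11 heavy atoms by environment: 4× C → no; 6× c (aromatic) → no; 1× F → no.
No environment satisfies the query, so 0 matching atoms.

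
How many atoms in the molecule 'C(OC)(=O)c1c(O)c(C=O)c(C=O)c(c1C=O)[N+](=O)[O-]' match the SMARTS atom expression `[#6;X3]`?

10

The query [#6;X3] means: any carbon (aromatic or not) with three total connections.
Check the 20 heavy atoms by environment: 6× c (aromatic, X3) → match; 2× O (X2) → no; 4× C (X3) → match; 5× O (X1) → no; 1× C (X4) → no; 1× N (charge +1, X3) → no; 1× O (charge -1, X1) → no.
Summing the matching environments: 6 + 4 = 10 matching atoms.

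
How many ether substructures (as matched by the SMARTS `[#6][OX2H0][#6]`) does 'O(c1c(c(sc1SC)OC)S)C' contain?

2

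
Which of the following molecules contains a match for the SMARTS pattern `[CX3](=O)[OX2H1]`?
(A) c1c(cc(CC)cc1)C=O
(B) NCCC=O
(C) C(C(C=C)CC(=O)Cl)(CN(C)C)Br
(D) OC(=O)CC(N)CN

D

[CX3](=O)[OX2H1] describes an sp2 carbon double-bonded to O and single-bonded to an -OH oxygen (a carboxylic acid).
(A) has an aldehyde (-CHO) but there is no singly-bonded oxygen on the carbonyl carbon.
(B) has an aldehyde (-CHO) but there is no singly-bonded oxygen on the carbonyl carbon.
(C) has an acyl chloride (-C(=O)Cl) but the carbonyl is bonded to Cl, not to an -OH oxygen.
(D) contains a carboxylic acid group (-C(=O)OH), which satisfies every atom and bond constraint.
So the answer is (D).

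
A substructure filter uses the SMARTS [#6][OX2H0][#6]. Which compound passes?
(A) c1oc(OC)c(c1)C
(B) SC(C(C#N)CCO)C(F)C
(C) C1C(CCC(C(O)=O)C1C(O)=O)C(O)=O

A

[#6][OX2H0][#6] describes an aliphatic oxygen bridging two carbons with no H on the oxygen (an ether).
(A) contains a methoxy ether (-OCH3), which satisfies every atom and bond constraint.
(B) has a hydroxyl group (-OH) but the oxygen has H1, not H0 bridging two carbons.
(C) has a carboxylic acid group (-C(=O)OH) but the -OH oxygen has H1; the =O is OX1, not OX2.
So the answer is (A).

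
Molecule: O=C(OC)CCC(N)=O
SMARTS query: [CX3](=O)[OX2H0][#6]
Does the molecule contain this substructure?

Yes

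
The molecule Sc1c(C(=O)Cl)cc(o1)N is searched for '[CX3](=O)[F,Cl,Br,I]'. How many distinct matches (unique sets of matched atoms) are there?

1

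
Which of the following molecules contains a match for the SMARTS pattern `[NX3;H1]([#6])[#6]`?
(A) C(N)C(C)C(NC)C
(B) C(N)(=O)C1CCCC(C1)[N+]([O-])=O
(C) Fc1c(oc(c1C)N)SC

A

[NX3;H1]([#6])[#6] describes a trivalent nitrogen with one H, bonded to two carbons (a secondary amine).
(A) contains an N-methylamino group (-NHCH3), which satisfies every atom and bond constraint.
(B) has a primary amide (-C(=O)NH2) but the -C(=O)NH2 nitrogen has H2, not H1.
(C) has a primary amino group (-NH2) but the nitrogen has H2 and only one carbon neighbour.
So the answer is (A).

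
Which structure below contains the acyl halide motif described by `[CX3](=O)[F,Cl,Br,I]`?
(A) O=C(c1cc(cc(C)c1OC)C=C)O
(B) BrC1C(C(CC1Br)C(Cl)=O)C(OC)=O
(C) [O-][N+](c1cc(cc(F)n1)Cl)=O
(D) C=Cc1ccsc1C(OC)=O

B

[CX3](=O)[F,Cl,Br,I] describes a carbonyl carbon bonded to a halogen (an acyl halide).
(A) has a carboxylic acid group (-C(=O)OH) but the carbonyl is bonded to -OH, not to a halogen.
(B) contains an acyl chloride (-C(=O)Cl), which satisfies every atom and bond constraint.
(C) has a chloro substituent but the Cl is not on a carbonyl carbon.
(D) has a methyl-ester group (-C(=O)OCH3) but the carbonyl is bonded to -O-C, not to a halogen.
So the answer is (B).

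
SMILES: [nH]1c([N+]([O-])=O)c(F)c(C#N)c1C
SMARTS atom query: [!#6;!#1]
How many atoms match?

The query [!#6;!#1] means: not carbon and not hydrogen — any heteroatom.
Check the 12 heavy atoms by environment: 1× n (aromatic) → match; 4× c (aromatic) → no; 2× C → no; 1× N (charge +1) → match; 1× O (charge -1) → match; 1× O → match; 1× N → match; 1× F → match.
Summing the matching environments: 1 + 1 + 1 + 1 + 1 + 1 = 6 matching atoms.

6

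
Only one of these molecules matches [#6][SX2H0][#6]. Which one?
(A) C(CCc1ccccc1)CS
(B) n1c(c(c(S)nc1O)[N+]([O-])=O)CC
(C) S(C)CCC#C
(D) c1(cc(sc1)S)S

C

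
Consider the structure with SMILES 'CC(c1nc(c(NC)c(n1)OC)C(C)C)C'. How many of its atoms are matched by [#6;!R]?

The query [#6;!R] means: carbon not in any ring.
Check the 16 heavy atoms by environment: 2× n (aromatic, in 6-ring) → no; 4× c (aromatic, in 6-ring) → no; 1× N (acyclic) → no; 8× C (acyclic) → match; 1× O (acyclic) → no.
That gives 8 matching atoms.

8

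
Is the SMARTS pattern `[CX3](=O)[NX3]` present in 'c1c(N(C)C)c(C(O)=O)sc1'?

The pattern [CX3](=O)[NX3] describes a carbonyl carbon bonded to a trivalent nitrogen — an amide.
The closest candidate here is a carboxylic acid group (-C(=O)OH), but the carbonyl is bonded to O, not to an NX3 nitrogen. No other fragment satisfies the full query, so there is no match.

No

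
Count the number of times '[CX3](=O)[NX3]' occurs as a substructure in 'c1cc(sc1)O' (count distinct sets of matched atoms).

0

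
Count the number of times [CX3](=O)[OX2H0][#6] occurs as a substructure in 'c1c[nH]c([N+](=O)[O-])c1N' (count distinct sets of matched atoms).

[CX3](=O)[OX2H0][#6] is the SMARTS for an ester: a carbonyl carbon bonded to an oxygen that is itself bonded to carbon (no H on that O).
No fragment in the molecule satisfies every constraint, giving 0 matches.

0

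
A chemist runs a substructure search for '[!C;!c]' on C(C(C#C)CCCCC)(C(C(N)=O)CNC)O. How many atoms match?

4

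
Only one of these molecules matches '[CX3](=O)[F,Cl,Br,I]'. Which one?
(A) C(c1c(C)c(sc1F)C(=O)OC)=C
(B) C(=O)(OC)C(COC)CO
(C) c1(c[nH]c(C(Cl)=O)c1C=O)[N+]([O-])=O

C

[CX3](=O)[F,Cl,Br,I] describes a carbonyl carbon bonded to a halogen (an acyl halide).
(A) has a methyl-ester group (-C(=O)OCH3) but the carbonyl is bonded to -O-C, not to a halogen.
(B) has a methyl-ester group (-C(=O)OCH3) but the carbonyl is bonded to -O-C, not to a halogen.
(C) contains an acyl chloride (-C(=O)Cl), which satisfies every atom and bond constraint.
So the answer is (C).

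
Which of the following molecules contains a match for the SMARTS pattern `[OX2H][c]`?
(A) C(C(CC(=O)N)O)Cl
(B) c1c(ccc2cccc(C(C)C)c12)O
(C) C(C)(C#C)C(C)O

B

[OX2H][c] describes a hydroxyl oxygen attached to an aromatic carbon (a phenol).
(A) has a hydroxyl group (-OH) but the -OH is on an aliphatic carbon, not an aromatic c.
(B) contains a hydroxyl group (-OH), which satisfies every atom and bond constraint.
(C) has a hydroxyl group (-OH) but the -OH is on an aliphatic carbon, not an aromatic c.
So the answer is (B).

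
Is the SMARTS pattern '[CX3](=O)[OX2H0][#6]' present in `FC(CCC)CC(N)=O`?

The pattern [CX3](=O)[OX2H0][#6] describes a carbonyl carbon bonded to an oxygen that is itself bonded to carbon (no H on that O) — an ester.
The closest candidate here is a primary amide (-C(=O)NH2), but the carbonyl is bonded to N, not to an O-C linkage. No other fragment satisfies the full query, so there is no match.

No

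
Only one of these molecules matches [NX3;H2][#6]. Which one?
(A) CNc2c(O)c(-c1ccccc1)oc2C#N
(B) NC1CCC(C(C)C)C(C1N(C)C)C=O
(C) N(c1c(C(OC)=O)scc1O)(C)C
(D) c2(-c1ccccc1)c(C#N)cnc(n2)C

B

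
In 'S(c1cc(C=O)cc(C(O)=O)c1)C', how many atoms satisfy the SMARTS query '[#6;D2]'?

The query [#6;D2] means: any carbon bonded to exactly two heavy atoms.
Check the 13 heavy atoms by environment: 3× c (aromatic, D2) → match; 3× c (aromatic, D3) → no; 1× S (D2) → no; 1× C (D1) → no; 1× C (D2) → match; 3× O (D1) → no; 1× C (D3) → no.
Summing the matching environments: 3 + 1 = 4 matching atoms.

4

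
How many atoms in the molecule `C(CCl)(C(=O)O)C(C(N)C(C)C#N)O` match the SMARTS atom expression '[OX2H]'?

2

Check the 14 heavy atoms by environment: 1× C (H3, X4) → no; 4× C (H1, X4) → no; 1× C (H2, X4) → no; 1× C (H0, X2) → no; 1× N (H0, X1) → no; 2× O (H1, X2) → match; 1× Cl (H0, X1) → no; 1× N (H2, X3) → no; 1× C (H0, X3) → no; 1× O (H0, X1) → no.
That gives 2 matching atoms.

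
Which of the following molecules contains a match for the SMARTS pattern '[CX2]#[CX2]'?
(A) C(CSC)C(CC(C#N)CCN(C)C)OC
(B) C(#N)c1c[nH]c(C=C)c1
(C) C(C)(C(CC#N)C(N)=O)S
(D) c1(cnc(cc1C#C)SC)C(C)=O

D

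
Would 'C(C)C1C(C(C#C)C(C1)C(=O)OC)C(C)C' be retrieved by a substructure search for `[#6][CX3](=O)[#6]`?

No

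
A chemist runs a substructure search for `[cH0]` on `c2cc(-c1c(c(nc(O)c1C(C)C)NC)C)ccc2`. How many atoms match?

6

Check the 19 heavy atoms by environment: 1× n (aromatic, H0) → no; 6× c (aromatic, H0) → match; 1× C (H1) → no; 4× C (H3) → no; 1× O (H1) → no; 5× c (aromatic, H1) → no; 1× N (H1) → no.
That gives 6 matching atoms.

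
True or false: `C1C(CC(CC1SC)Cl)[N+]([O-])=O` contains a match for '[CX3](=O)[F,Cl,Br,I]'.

False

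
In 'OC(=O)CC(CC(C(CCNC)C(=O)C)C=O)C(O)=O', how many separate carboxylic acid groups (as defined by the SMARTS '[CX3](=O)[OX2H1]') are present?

2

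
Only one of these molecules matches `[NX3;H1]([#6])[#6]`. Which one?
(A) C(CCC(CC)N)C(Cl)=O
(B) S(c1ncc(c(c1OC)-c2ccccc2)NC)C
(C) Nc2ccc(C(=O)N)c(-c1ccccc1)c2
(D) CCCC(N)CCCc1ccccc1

B

[NX3;H1]([#6])[#6] describes a trivalent nitrogen with one H, bonded to two carbons (a secondary amine).
(A) has a primary amino group (-NH2) but the nitrogen has H2 and only one carbon neighbour.
(B) contains an N-methylamino group (-NHCH3), which satisfies every atom and bond constraint.
(C) has a primary amide (-C(=O)NH2) but the -C(=O)NH2 nitrogen has H2, not H1.
(D) has a primary amino group (-NH2) but the nitrogen has H2 and only one carbon neighbour.
So the answer is (B).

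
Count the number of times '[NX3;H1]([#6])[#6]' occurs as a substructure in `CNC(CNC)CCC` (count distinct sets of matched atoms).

2

[NX3;H1]([#6])[#6] is the SMARTS for a secondary amine: a trivalent nitrogen with one H, bonded to two carbons.
The molecule carries 2 separate instances of an N-methylamino group (-NHCH3) meeting every constraint; each maps to a distinct set of atoms, giving 2 matches.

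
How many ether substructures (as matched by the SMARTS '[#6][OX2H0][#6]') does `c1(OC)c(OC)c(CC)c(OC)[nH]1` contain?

[#6][OX2H0][#6] is the SMARTS for an ether: an aliphatic oxygen bridging two carbons with no H on the oxygen.
The molecule carries 3 separate instances of a methoxy ether (-OCH3) meeting every constraint; each maps to a distinct set of atoms, giving 3 matches.

3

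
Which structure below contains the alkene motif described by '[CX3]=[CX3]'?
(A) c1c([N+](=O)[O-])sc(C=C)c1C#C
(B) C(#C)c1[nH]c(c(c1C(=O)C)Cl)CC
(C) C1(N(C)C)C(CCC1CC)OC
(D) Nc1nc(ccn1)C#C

A

[CX3]=[CX3] describes a non-aromatic C=C double bond between two sp2 carbons (an alkene).
(A) contains a vinyl group (-CH=CH2), which satisfies every atom and bond constraint.
(B) has an ethyl group (-CH2CH3) but its C-C bond is a single bond between CX4 carbons, not CX3=CX3.
(C) has an ethyl group (-CH2CH3) but its C-C bond is a single bond between CX4 carbons, not CX3=CX3.
(D) has an ethynyl group (-C#CH) but the C-C bond is a triple bond, not a double bond.
So the answer is (A).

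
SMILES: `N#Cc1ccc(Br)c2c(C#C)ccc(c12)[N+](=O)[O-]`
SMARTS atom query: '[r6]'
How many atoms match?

Check the 18 heavy atoms by environment: 10× c (aromatic, in 6-ring) → match; 3× C (acyclic) → no; 1× N (charge +1, acyclic) → no; 1× O (charge -1, acyclic) → no; 1× O (acyclic) → no; 1× Br (acyclic) → no; 1× N (acyclic) → no.
That gives 10 matching atoms.

10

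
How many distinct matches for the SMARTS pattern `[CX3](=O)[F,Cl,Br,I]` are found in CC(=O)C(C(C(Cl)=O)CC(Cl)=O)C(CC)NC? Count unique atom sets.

2

[CX3](=O)[F,Cl,Br,I] is the SMARTS for an acyl halide: a carbonyl carbon bonded to a halogen.
The molecule carries 2 separate instances of an acyl chloride (-C(=O)Cl) meeting every constraint; each maps to a distinct set of atoms, giving 2 matches.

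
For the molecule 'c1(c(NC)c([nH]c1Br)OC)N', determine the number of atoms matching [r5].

5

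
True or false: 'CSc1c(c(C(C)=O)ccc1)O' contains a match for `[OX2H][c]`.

True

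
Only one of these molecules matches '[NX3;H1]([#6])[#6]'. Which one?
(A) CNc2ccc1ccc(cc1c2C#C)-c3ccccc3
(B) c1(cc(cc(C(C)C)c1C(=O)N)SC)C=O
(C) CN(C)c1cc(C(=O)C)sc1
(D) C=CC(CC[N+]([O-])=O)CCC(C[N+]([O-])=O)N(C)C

[NX3;H1]([#6])[#6] describes a trivalent nitrogen with one H, bonded to two carbons (a secondary amine).
(A) contains an N-methylamino group (-NHCH3), which satisfies every atom and bond constraint.
(B) has a primary amide (-C(=O)NH2) but the -C(=O)NH2 nitrogen has H2, not H1.
(C) has a dimethylamino group (-N(CH3)2) but the nitrogen has H0, not H1.
(D) has a dimethylamino group (-N(CH3)2) but the nitrogen has H0, not H1.
So the answer is (A).

A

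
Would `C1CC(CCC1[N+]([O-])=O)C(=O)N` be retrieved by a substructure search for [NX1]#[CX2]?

No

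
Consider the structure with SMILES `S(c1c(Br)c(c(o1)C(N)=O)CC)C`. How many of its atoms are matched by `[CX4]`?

3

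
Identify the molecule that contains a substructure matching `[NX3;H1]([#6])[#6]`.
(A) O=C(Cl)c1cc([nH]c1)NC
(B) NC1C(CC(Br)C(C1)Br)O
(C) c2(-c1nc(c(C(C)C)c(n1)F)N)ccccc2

[NX3;H1]([#6])[#6] describes a trivalent nitrogen with one H, bonded to two carbons (a secondary amine).
(A) contains an N-methylamino group (-NHCH3), which satisfies every atom and bond constraint.
(B) has a primary amino group (-NH2) but the nitrogen has H2 and only one carbon neighbour.
(C) has a primary amino group (-NH2) but the nitrogen has H2 and only one carbon neighbour.
So the answer is (A).

A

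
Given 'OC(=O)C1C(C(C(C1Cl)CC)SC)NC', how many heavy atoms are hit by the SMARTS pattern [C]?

The query [C] means: uppercase C matches aliphatic (non-aromatic) carbon only.
Check the 15 heavy atoms by environment: 10× C → match; 1× N → no; 1× S → no; 1× Cl → no; 2× O → no.
That gives 10 matching atoms.

10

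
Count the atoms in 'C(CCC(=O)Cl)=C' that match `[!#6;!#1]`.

2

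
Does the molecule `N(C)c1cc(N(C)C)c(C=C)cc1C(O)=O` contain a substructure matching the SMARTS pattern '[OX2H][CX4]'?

No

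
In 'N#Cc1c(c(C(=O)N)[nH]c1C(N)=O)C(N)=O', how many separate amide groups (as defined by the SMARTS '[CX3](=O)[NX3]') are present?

3

[CX3](=O)[NX3] is the SMARTS for an amide: a carbonyl carbon bonded to a trivalent nitrogen.
The molecule carries 3 separate instances of a primary amide (-C(=O)NH2) meeting every constraint; each maps to a distinct set of atoms, giving 3 matches.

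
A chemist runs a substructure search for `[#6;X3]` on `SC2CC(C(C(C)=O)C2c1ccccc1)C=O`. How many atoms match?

8

The query [#6;X3] means: any carbon (aromatic or not) with three total connections.
Check the 17 heavy atoms by environment: 6× C (X4) → no; 1× S (X2) → no; 2× C (X3) → match; 2× O (X1) → no; 6× c (aromatic, X3) → match.
Summing the matching environments: 2 + 6 = 8 matching atoms.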